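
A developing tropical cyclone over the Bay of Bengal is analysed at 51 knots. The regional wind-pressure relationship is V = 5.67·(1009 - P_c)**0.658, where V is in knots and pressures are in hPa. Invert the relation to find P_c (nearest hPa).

981 hPa

ΔP = (V / 5.67)^(1/0.658) = (51/5.67)^1.520.
51/5.67 = 8.995; 8.995^1.520 ≈ 28.17 hPa.
P_c = 1009 − 28.17 = 980.83 ≈ 981 hPa.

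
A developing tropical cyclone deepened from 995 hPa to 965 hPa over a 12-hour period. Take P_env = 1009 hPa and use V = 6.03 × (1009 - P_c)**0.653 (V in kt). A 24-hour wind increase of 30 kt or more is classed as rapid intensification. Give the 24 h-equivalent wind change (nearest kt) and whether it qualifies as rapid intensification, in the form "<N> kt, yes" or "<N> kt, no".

V₁: ΔP = 14, V ≈ 6.03 × 14^0.653 ≈ 33.79 kt.
V₂: ΔP = 44, V ≈ 6.03 × 44^0.653 ≈ 71.37 kt.
ΔV over 12 h = 37.58 kt → 24 h equivalent = 37.58 × 24/12 ≈ 75.16 kt.
75 kt ≥ 30 kt ⇒ rapid intensification.

75 kt, yes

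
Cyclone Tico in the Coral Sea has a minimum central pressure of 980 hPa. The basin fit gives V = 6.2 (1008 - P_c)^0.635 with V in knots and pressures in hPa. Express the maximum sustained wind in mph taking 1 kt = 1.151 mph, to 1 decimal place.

59.2 mph

ΔP = 1008 − 980 = 28 hPa.
V ≈ 6.2 × 28^0.635 = 6.2 × 8.297 ≈ 51.444 kt.
51.444 × 1.151 ≈ 59.21 mph → 59.2 mph.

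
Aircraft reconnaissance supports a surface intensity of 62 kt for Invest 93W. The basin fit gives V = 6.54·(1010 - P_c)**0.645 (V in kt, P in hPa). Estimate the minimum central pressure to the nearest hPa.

ΔP = (V / 6.54)^(1/0.645) = (62/6.54)^1.550.
62/6.54 = 9.480; 9.480^1.550 ≈ 32.69 hPa.
P_c = 1010 − 32.69 = 977.31 ≈ 977 hPa.

977 hPa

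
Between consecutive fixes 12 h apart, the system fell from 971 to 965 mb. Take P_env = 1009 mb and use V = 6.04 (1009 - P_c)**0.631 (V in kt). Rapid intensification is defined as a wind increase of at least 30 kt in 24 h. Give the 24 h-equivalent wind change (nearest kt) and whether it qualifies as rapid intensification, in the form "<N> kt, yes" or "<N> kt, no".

V₁: ΔP = 38, V ≈ 6.04 × 38^0.631 ≈ 59.96 kt.
V₂: ΔP = 44, V ≈ 6.04 × 44^0.631 ≈ 65.77 kt.
ΔV over 12 h = 5.81 kt → 24 h equivalent = 5.81 × 24/12 ≈ 11.62 kt.
12 kt < 30 kt ⇒ not rapid intensification.

12 kt, no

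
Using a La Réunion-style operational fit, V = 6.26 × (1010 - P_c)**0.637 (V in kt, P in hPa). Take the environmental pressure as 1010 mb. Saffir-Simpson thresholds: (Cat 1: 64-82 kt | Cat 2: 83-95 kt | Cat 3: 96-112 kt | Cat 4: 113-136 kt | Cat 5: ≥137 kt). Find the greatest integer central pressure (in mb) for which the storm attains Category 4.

Category 4 begins at V = 113 kt.
Required ΔP = (113/6.26)^(1/0.637) = 18.051^1.570 ≈ 93.87 mb.
P_c ≤ 1010 − 93.87 = 916.13, so the highest integer P_c is 916 mb.

916 mb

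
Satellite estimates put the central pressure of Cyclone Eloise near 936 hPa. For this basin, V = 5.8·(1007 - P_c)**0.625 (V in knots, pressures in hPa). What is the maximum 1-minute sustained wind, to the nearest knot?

ΔP = 1007 − 936 = 71 hPa.
71^0.625 ≈ 14.356.
V ≈ 5.8 × 14.356 ≈ 83.3 kt.

83 kt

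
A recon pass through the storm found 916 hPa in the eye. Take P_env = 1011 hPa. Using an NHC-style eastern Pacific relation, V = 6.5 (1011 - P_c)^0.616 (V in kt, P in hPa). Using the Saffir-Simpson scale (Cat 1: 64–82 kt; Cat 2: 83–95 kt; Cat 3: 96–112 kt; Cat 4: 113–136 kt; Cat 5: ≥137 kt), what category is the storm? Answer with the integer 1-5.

ΔP = 1011 − 916 = 95 hPa.
V ≈ 6.5 × 95^0.616 = 6.5 × 16.53 ≈ 107 kt.
107 kt falls in the Category 3 band.

3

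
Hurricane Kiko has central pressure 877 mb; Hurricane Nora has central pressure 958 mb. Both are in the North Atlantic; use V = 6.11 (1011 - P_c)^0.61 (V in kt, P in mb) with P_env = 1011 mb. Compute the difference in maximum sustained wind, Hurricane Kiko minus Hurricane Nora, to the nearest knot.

Hurricane Kiko: ΔP = 134; V ≈ 6.11 × 134^0.61 ≈ 121.22 kt.
Hurricane Nora: ΔP = 53; V ≈ 6.11 × 53^0.61 ≈ 68.84 kt.
Difference ≈ 121.22 − 68.84 = 52.38 → 52 kt.

52 kt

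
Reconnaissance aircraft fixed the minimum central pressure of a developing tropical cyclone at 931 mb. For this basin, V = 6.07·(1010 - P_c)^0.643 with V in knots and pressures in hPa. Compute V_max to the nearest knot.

ΔP = 1010 − 931 = 79 mb.
79^0.643 ≈ 16.603.
V ≈ 6.07 × 16.603 ≈ 100.8 kt.

101 kt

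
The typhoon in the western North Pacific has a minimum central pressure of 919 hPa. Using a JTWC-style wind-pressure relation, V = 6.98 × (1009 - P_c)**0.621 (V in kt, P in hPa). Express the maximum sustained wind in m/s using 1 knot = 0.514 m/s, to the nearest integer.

ΔP = 1009 − 919 = 90 hPa.
V ≈ 6.98 × 90^0.621 = 6.98 × 16.353 ≈ 114.141 kt.
114.141 × 0.514 ≈ 58.67 m/s → 59 m/s.

59 m/s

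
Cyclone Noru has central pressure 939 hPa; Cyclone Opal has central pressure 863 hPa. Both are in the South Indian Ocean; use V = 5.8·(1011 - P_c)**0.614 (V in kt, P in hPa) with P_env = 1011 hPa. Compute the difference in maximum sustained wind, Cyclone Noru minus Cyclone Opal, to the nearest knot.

-45 kt

Cyclone Noru: ΔP = 72; V ≈ 5.8 × 72^0.614 ≈ 80.14 kt.
Cyclone Opal: ΔP = 148; V ≈ 5.8 × 148^0.614 ≈ 124.73 kt.
Difference ≈ 80.14 − 124.73 = -44.59 → -45 kt.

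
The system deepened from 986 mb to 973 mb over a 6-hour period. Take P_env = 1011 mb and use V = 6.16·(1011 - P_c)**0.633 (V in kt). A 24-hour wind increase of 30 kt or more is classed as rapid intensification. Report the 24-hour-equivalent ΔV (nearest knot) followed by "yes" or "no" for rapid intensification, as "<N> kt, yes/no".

V₁: ΔP = 25, V ≈ 6.16 × 25^0.633 ≈ 47.26 kt.
V₂: ΔP = 38, V ≈ 6.16 × 38^0.633 ≈ 61.60 kt.
ΔV over 6 h = 14.34 kt → 24 h equivalent = 14.34 × 24/6 ≈ 57.36 kt.
57 kt ≥ 30 kt ⇒ rapid intensification.

57 kt, yes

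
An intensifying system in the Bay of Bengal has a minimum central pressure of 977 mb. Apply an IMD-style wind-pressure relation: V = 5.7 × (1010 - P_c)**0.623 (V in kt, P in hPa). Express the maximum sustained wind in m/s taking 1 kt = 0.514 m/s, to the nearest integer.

ΔP = 1010 − 977 = 33 mb.
V ≈ 5.7 × 33^0.623 = 5.7 × 8.831 ≈ 50.340 kt.
50.340 × 0.514 ≈ 25.87 m/s → 26 m/s.

26 m/s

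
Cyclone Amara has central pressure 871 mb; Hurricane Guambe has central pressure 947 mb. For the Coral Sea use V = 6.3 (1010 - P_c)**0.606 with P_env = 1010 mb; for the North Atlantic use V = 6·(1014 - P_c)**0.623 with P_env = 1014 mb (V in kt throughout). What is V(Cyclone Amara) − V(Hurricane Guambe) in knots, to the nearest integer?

Cyclone Amara: ΔP = 139; V ≈ 6.3 × 139^0.606 ≈ 125.32 kt.
Hurricane Guambe: ΔP = 67; V ≈ 6 × 67^0.623 ≈ 82.38 kt.
Difference ≈ 125.32 − 82.38 = 42.94 → 43 kt.

43 kt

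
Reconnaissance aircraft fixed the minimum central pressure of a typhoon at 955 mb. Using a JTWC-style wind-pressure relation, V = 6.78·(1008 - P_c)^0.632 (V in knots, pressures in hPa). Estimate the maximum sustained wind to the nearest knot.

83 kt

ΔP = 1008 − 955 = 53 mb.
53^0.632 ≈ 12.295.
V ≈ 6.78 × 12.295 ≈ 83.4 kt.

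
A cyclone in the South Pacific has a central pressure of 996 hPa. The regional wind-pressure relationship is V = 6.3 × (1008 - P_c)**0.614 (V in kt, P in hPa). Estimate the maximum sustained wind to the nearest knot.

ΔP = 1008 − 996 = 12 hPa.
12^0.614 ≈ 4.599.
V ≈ 6.3 × 4.599 ≈ 29.0 kt.

29 kt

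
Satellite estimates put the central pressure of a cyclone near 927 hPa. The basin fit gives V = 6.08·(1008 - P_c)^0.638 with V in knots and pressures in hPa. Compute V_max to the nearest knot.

ΔP = 1008 − 927 = 81 hPa.
81^0.638 ≈ 16.505.
V ≈ 6.08 × 16.505 ≈ 100.3 kt.

100 kt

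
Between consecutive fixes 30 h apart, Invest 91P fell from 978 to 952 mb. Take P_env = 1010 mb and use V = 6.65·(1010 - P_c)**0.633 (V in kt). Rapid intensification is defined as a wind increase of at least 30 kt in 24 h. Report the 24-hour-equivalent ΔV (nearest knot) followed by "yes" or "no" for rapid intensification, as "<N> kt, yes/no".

V₁: ΔP = 32, V ≈ 6.65 × 32^0.633 ≈ 59.65 kt.
V₂: ΔP = 58, V ≈ 6.65 × 58^0.633 ≈ 86.91 kt.
ΔV over 30 h = 27.26 kt → 24 h equivalent = 27.26 × 24/30 ≈ 21.81 kt.
22 kt < 30 kt ⇒ not rapid intensification.

22 kt, no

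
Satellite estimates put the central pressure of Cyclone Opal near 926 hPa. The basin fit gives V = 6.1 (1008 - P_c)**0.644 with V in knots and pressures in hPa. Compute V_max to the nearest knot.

ΔP = 1008 − 926 = 82 hPa.
82^0.644 ≈ 17.080.
V ≈ 6.1 × 17.080 ≈ 104.2 kt.

104 kt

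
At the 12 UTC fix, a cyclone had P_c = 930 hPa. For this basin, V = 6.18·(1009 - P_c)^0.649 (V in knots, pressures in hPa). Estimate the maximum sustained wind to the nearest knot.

ΔP = 1009 − 930 = 79 hPa.
79^0.649 ≈ 17.044.
V ≈ 6.18 × 17.044 ≈ 105.3 kt.

105 kt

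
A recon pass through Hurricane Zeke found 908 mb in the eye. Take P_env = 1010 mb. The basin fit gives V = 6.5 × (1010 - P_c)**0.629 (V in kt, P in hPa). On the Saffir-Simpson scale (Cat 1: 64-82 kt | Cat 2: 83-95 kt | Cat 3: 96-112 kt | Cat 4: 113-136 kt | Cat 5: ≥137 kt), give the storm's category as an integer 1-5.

ΔP = 1010 − 908 = 102 mb.
V ≈ 6.5 × 102^0.629 = 6.5 × 18.34 ≈ 119 kt.
119 kt falls in the Category 4 band.

4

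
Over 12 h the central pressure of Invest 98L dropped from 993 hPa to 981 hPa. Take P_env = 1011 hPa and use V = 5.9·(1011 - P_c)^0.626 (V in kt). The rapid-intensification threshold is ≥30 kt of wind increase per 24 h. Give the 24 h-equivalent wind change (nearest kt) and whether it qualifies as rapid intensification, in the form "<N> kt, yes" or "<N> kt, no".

27 kt, no

V₁: ΔP = 18, V ≈ 5.9 × 18^0.626 ≈ 36.03 kt.
V₂: ΔP = 30, V ≈ 5.9 × 30^0.626 ≈ 49.61 kt.
ΔV over 12 h = 13.58 kt → 24 h equivalent = 13.58 × 24/12 ≈ 27.16 kt.
27 kt < 30 kt ⇒ not rapid intensification.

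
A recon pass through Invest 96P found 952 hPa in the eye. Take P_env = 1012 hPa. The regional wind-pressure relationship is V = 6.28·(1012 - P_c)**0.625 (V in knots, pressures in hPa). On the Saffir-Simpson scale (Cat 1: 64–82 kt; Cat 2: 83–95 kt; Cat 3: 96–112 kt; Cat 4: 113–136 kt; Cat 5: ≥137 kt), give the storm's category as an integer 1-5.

ΔP = 1012 − 952 = 60 hPa.
V ≈ 6.28 × 60^0.625 = 6.28 × 12.92 ≈ 81 kt.
81 kt falls in the Category 1 band.

1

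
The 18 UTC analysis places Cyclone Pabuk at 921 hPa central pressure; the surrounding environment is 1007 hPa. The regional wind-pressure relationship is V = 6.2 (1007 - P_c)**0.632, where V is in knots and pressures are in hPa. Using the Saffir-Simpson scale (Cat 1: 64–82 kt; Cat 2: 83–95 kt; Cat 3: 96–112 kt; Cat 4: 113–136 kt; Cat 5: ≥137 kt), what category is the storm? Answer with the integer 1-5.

3

ΔP = 1007 − 921 = 86 hPa.
V ≈ 6.2 × 86^0.632 = 6.2 × 16.70 ≈ 104 kt.
104 kt falls in the Category 3 band.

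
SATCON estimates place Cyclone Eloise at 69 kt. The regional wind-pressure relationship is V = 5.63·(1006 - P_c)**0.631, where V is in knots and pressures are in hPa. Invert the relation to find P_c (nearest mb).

953 mb

ΔP = (V / 5.63)^(1/0.631) = (69/5.63)^1.585.
69/5.63 = 12.256; 12.256^1.585 ≈ 53.06 mb.
P_c = 1006 − 53.06 = 952.94 ≈ 953 mb.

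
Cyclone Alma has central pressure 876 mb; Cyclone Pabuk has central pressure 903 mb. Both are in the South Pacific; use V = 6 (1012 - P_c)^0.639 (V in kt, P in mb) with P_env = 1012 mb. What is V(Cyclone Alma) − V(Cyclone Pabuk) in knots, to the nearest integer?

Cyclone Alma: ΔP = 136; V ≈ 6 × 136^0.639 ≈ 138.51 kt.
Cyclone Pabuk: ΔP = 109; V ≈ 6 × 109^0.639 ≈ 120.24 kt.
Difference ≈ 138.51 − 120.24 = 18.27 → 18 kt.

18 kt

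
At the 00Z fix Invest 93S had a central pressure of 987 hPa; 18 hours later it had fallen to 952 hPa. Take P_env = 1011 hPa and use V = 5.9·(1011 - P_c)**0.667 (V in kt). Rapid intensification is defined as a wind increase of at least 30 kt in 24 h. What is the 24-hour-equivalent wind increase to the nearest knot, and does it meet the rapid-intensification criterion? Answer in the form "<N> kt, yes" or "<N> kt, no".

V₁: ΔP = 24, V ≈ 5.9 × 24^0.667 ≈ 49.14 kt.
V₂: ΔP = 59, V ≈ 5.9 × 59^0.667 ≈ 89.54 kt.
ΔV over 18 h = 40.40 kt → 24 h equivalent = 40.40 × 24/18 ≈ 53.87 kt.
54 kt ≥ 30 kt ⇒ rapid intensification.

54 kt, yes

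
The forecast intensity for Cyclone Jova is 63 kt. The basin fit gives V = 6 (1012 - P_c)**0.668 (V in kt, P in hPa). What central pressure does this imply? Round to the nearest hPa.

ΔP = (V / 6)^(1/0.668) = (63/6)^1.497.
63/6 = 10.500; 10.500^1.497 ≈ 33.79 hPa.
P_c = 1012 − 33.79 = 978.21 ≈ 978 hPa.

978 hPa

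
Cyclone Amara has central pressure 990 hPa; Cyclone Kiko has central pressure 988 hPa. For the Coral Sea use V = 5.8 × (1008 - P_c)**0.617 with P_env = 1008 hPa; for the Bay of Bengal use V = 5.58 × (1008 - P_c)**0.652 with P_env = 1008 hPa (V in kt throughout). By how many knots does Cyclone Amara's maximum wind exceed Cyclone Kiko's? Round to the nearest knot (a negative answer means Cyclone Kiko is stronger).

Cyclone Amara: ΔP = 18; V ≈ 5.8 × 18^0.617 ≈ 34.51 kt.
Cyclone Kiko: ΔP = 20; V ≈ 5.58 × 20^0.652 ≈ 39.35 kt.
Difference ≈ 34.51 − 39.35 = -4.84 → -5 kt.

-5 kt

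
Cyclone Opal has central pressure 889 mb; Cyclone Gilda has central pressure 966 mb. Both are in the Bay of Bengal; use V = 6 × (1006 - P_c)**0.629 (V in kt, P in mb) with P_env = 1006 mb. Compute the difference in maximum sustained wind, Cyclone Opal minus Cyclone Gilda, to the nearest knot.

59 kt

Cyclone Opal: ΔP = 117; V ≈ 6 × 117^0.629 ≈ 119.96 kt.
Cyclone Gilda: ΔP = 40; V ≈ 6 × 40^0.629 ≈ 61.07 kt.
Difference ≈ 119.96 − 61.07 = 58.89 → 59 kt.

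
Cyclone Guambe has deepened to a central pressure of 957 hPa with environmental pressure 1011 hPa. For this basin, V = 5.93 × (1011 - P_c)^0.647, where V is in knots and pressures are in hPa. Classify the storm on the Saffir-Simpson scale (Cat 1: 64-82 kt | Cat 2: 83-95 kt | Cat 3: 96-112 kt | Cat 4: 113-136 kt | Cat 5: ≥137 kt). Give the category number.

1

ΔP = 1011 − 957 = 54 hPa.
V ≈ 5.93 × 54^0.647 = 5.93 × 13.21 ≈ 78 kt.
78 kt falls in the Category 1 band.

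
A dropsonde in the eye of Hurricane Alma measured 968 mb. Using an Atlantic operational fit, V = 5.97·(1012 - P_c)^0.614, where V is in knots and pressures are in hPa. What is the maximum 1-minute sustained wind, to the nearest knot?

61 kt

ΔP = 1012 − 968 = 44 mb.
44^0.614 ≈ 10.211.
V ≈ 5.97 × 10.211 ≈ 61.0 kt.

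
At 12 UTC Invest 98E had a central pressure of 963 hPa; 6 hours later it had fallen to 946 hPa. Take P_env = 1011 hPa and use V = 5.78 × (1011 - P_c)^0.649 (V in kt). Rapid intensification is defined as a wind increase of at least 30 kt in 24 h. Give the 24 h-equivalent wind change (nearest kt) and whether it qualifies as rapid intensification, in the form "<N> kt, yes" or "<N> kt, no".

62 kt, yes

V₁: ΔP = 48, V ≈ 5.78 × 48^0.649 ≈ 71.29 kt.
V₂: ΔP = 65, V ≈ 5.78 × 65^0.649 ≈ 86.80 kt.
ΔV over 6 h = 15.51 kt → 24 h equivalent = 15.51 × 24/6 ≈ 62.04 kt.
62 kt ≥ 30 kt ⇒ rapid intensification.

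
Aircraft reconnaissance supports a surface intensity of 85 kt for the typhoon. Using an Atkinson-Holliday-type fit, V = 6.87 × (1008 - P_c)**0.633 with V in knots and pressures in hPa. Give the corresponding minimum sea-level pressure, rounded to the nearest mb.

955 mb

ΔP = (V / 6.87)^(1/0.633) = (85/6.87)^1.580.
85/6.87 = 12.373; 12.373^1.580 ≈ 53.19 mb.
P_c = 1008 − 53.19 = 954.81 ≈ 955 mb.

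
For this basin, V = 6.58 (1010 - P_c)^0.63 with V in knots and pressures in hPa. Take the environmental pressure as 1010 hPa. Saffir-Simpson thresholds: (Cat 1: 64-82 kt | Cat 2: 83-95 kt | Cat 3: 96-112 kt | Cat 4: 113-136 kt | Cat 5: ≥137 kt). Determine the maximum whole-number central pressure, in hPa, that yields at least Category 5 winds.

Category 5 begins at V = 137 kt.
Required ΔP = (137/6.58)^(1/0.63) = 20.821^1.587 ≈ 123.84 hPa.
P_c ≤ 1010 − 123.84 = 886.16, so the highest integer P_c is 886 hPa.

886 hPa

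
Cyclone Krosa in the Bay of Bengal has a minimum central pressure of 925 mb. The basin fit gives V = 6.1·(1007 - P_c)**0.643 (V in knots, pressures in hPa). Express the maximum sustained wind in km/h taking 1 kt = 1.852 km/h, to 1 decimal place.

ΔP = 1007 − 925 = 82 mb.
V ≈ 6.1 × 82^0.643 = 6.1 × 17.005 ≈ 103.732 kt.
103.732 × 1.852 ≈ 192.11 km/h → 192.1 km/h.

192.1 km/h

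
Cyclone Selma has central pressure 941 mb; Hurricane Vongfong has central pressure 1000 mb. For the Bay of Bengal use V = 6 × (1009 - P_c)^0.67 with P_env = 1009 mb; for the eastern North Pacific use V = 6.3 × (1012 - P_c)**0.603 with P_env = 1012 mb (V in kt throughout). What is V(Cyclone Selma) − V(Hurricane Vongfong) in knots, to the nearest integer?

Cyclone Selma: ΔP = 68; V ≈ 6 × 68^0.67 ≈ 101.38 kt.
Hurricane Vongfong: ΔP = 12; V ≈ 6.3 × 12^0.603 ≈ 28.19 kt.
Difference ≈ 101.38 − 28.19 = 73.19 → 73 kt.

73 kt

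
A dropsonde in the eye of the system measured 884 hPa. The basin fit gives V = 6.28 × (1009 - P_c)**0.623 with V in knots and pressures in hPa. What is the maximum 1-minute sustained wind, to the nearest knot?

ΔP = 1009 − 884 = 125 hPa.
125^0.623 ≈ 20.248.
V ≈ 6.28 × 20.248 ≈ 127.2 kt.

127 kt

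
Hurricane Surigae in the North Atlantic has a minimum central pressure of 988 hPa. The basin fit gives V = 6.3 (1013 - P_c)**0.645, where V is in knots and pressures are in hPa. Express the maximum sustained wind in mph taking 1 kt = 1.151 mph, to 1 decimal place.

ΔP = 1013 − 988 = 25 hPa.
V ≈ 6.3 × 25^0.645 = 6.3 × 7.974 ≈ 50.236 kt.
50.236 × 1.151 ≈ 57.82 mph → 57.8 mph.

57.8 mph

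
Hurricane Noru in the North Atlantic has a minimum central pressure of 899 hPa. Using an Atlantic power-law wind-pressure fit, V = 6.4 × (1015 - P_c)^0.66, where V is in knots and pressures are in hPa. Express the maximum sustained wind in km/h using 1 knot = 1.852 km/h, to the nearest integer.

273 km/h

ΔP = 1015 − 899 = 116 hPa.
V ≈ 6.4 × 116^0.66 = 6.4 × 23.043 ≈ 147.476 kt.
147.476 × 1.852 ≈ 273.13 km/h → 273 km/h.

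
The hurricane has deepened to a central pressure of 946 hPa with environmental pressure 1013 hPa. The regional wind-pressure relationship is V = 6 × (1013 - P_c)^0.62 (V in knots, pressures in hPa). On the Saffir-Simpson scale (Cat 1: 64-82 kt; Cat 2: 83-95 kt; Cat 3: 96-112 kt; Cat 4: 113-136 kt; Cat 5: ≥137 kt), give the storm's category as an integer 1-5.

1

ΔP = 1013 − 946 = 67 hPa.
V ≈ 6 × 67^0.62 = 6 × 13.56 ≈ 81 kt.
81 kt falls in the Category 1 band.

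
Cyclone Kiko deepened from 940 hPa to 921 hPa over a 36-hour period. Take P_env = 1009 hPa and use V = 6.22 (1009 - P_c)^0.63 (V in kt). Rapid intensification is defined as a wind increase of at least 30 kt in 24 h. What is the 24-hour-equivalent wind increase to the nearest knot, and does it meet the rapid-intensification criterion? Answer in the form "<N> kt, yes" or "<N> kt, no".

10 kt, no

V₁: ΔP = 69, V ≈ 6.22 × 69^0.63 ≈ 89.59 kt.
V₂: ΔP = 88, V ≈ 6.22 × 88^0.63 ≈ 104.43 kt.
ΔV over 36 h = 14.84 kt → 24 h equivalent = 14.84 × 24/36 ≈ 9.89 kt.
10 kt < 30 kt ⇒ not rapid intensification.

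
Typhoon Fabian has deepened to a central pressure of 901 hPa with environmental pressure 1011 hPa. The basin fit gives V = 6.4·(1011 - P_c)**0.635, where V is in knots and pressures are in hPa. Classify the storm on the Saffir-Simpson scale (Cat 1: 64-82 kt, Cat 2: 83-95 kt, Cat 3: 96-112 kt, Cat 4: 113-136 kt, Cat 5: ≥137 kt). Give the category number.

4

ΔP = 1011 − 901 = 110 hPa.
V ≈ 6.4 × 110^0.635 = 6.4 × 19.78 ≈ 127 kt.
127 kt falls in the Category 4 band.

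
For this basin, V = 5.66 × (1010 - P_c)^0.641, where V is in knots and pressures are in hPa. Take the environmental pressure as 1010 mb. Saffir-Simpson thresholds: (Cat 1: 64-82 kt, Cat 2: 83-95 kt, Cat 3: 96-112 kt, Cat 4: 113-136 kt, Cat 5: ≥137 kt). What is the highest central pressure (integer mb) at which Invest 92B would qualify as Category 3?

Category 3 begins at V = 96 kt.
Required ΔP = (96/5.66)^(1/0.641) = 16.961^1.560 ≈ 82.80 mb.
P_c ≤ 1010 − 82.80 = 927.20, so the highest integer P_c is 927 mb.

927 mb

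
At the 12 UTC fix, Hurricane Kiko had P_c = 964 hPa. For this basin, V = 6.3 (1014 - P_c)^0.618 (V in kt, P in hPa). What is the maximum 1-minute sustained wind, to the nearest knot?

ΔP = 1014 − 964 = 50 hPa.
50^0.618 ≈ 11.219.
V ≈ 6.3 × 11.219 ≈ 70.7 kt.

71 kt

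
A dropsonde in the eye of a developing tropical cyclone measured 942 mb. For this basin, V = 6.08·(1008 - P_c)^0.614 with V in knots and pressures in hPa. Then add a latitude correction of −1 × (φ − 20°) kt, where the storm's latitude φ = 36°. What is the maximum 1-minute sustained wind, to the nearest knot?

64 kt

ΔP = 1008 − 942 = 66 mb.
66^0.614 ≈ 13.098.
V ≈ 6.08 × 13.098 ≈ 79.6 kt.
Latitude correction: −1 × (36 − 20) = -16 kt.
Corrected V ≈ 63.6 kt → 64 kt.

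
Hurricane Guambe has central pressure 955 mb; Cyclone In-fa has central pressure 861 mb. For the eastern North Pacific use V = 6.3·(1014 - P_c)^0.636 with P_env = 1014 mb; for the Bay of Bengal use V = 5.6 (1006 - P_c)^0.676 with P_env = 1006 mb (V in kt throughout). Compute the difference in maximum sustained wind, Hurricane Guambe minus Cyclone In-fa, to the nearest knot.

-78 kt

Hurricane Guambe: ΔP = 59; V ≈ 6.3 × 59^0.636 ≈ 84.26 kt.
Cyclone In-fa: ΔP = 145; V ≈ 5.6 × 145^0.676 ≈ 161.91 kt.
Difference ≈ 84.26 − 161.91 = -77.65 → -78 kt.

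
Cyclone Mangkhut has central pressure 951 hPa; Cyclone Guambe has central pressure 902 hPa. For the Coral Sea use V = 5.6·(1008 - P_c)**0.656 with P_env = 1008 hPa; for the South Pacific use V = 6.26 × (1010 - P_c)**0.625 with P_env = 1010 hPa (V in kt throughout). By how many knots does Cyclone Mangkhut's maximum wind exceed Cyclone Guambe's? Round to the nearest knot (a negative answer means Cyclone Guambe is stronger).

Cyclone Mangkhut: ΔP = 57; V ≈ 5.6 × 57^0.656 ≈ 79.44 kt.
Cyclone Guambe: ΔP = 108; V ≈ 6.26 × 108^0.625 ≈ 116.81 kt.
Difference ≈ 79.44 − 116.81 = -37.37 → -37 kt.

-37 kt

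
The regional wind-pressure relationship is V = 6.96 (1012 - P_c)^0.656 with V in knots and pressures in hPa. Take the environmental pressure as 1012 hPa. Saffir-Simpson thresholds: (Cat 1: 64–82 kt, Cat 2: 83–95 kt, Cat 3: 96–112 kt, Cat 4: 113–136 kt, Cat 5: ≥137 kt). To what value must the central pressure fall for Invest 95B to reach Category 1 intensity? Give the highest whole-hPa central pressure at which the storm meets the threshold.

Category 1 begins at V = 64 kt.
Required ΔP = (64/6.96)^(1/0.656) = 9.195^1.524 ≈ 29.43 hPa.
P_c ≤ 1012 − 29.43 = 982.57, so the highest integer P_c is 982 hPa.

982 hPa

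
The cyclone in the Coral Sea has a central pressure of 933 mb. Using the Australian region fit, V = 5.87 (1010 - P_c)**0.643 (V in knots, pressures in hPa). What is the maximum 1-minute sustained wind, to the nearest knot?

ΔP = 1010 − 933 = 77 mb.
77^0.643 ≈ 16.331.
V ≈ 5.87 × 16.331 ≈ 95.9 kt.

96 kt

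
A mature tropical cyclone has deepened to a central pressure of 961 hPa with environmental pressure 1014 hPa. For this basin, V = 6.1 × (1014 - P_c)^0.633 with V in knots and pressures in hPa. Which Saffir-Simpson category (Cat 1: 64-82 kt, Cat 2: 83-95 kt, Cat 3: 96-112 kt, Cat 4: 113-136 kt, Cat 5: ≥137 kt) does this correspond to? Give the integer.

ΔP = 1014 − 961 = 53 hPa.
V ≈ 6.1 × 53^0.633 = 6.1 × 12.34 ≈ 75 kt.
75 kt falls in the Category 1 band.

1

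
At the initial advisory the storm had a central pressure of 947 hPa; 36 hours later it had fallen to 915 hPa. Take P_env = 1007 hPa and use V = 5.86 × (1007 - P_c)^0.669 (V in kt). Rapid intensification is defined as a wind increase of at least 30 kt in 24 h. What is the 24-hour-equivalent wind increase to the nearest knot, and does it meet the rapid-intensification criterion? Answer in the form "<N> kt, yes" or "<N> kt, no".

V₁: ΔP = 60, V ≈ 5.86 × 60^0.669 ≈ 90.67 kt.
V₂: ΔP = 92, V ≈ 5.86 × 92^0.669 ≈ 120.69 kt.
ΔV over 36 h = 30.02 kt → 24 h equivalent = 30.02 × 24/36 ≈ 20.01 kt.
20 kt < 30 kt ⇒ not rapid intensification.

20 kt, no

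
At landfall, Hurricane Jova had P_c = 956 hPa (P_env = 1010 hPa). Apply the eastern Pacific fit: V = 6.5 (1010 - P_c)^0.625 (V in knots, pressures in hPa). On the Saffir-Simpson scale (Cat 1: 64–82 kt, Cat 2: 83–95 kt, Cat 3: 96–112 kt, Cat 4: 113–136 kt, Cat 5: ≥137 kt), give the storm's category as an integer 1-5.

ΔP = 1010 − 956 = 54 hPa.
V ≈ 6.5 × 54^0.625 = 6.5 × 12.10 ≈ 79 kt.
79 kt falls in the Category 1 band.

1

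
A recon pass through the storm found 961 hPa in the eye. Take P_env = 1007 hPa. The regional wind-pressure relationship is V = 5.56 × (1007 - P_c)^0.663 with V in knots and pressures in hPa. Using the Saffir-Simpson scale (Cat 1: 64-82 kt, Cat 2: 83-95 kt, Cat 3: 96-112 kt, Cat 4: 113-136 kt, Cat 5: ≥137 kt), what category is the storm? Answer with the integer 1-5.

1

ΔP = 1007 − 961 = 46 hPa.
V ≈ 5.56 × 46^0.663 = 5.56 × 12.66 ≈ 70 kt.
70 kt falls in the Category 1 band.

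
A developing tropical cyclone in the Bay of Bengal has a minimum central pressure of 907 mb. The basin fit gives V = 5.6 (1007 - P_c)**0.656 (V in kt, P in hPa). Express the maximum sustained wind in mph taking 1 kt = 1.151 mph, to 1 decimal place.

ΔP = 1007 − 907 = 100 mb.
V ≈ 5.6 × 100^0.656 = 5.6 × 20.512 ≈ 114.865 kt.
114.865 × 1.151 ≈ 132.21 mph → 132.2 mph.

132.2 mph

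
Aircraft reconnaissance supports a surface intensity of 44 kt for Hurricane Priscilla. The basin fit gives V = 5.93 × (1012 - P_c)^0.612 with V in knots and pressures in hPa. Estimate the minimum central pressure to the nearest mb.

986 mb

ΔP = (V / 5.93)^(1/0.612) = (44/5.93)^1.634.
44/5.93 = 7.420; 7.420^1.634 ≈ 26.44 mb.
P_c = 1012 − 26.44 = 985.56 ≈ 986 mb.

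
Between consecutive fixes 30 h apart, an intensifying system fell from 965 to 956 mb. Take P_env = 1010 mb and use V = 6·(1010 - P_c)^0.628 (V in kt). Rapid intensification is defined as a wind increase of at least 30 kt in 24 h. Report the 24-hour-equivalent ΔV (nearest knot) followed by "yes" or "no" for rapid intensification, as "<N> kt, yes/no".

6 kt, no

V₁: ΔP = 45, V ≈ 6 × 45^0.628 ≈ 65.52 kt.
V₂: ΔP = 54, V ≈ 6 × 54^0.628 ≈ 73.47 kt.
ΔV over 30 h = 7.95 kt → 24 h equivalent = 7.95 × 24/30 ≈ 6.36 kt.
6 kt < 30 kt ⇒ not rapid intensification.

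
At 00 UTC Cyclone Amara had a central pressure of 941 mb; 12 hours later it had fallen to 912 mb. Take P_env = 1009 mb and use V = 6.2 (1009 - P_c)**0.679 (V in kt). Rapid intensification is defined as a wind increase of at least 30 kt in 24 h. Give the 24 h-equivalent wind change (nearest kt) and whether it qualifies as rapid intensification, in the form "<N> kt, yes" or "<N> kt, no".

V₁: ΔP = 68, V ≈ 6.2 × 68^0.679 ≈ 108.81 kt.
V₂: ΔP = 97, V ≈ 6.2 × 97^0.679 ≈ 138.49 kt.
ΔV over 12 h = 29.68 kt → 24 h equivalent = 29.68 × 24/12 ≈ 59.36 kt.
59 kt ≥ 30 kt ⇒ rapid intensification.

59 kt, yes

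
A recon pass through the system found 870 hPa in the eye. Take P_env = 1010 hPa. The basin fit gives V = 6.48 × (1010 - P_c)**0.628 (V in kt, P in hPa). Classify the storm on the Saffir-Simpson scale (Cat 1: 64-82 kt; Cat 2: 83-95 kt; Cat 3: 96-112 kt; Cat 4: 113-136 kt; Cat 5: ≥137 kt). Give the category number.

5

ΔP = 1010 − 870 = 140 hPa.
V ≈ 6.48 × 140^0.628 = 6.48 × 22.27 ≈ 144 kt.
144 kt falls in the Category 5 band.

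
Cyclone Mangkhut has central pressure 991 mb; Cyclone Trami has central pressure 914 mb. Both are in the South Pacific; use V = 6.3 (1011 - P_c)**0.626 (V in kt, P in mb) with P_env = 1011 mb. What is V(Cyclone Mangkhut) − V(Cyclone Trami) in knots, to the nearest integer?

Cyclone Mangkhut: ΔP = 20; V ≈ 6.3 × 20^0.626 ≈ 41.09 kt.
Cyclone Trami: ΔP = 97; V ≈ 6.3 × 97^0.626 ≈ 110.42 kt.
Difference ≈ 41.09 − 110.42 = -69.33 → -69 kt.

-69 kt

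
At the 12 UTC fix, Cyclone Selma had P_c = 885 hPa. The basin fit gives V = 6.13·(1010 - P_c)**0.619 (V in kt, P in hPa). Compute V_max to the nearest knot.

ΔP = 1010 − 885 = 125 hPa.
125^0.619 ≈ 19.860.
V ≈ 6.13 × 19.860 ≈ 121.7 kt.

122 kt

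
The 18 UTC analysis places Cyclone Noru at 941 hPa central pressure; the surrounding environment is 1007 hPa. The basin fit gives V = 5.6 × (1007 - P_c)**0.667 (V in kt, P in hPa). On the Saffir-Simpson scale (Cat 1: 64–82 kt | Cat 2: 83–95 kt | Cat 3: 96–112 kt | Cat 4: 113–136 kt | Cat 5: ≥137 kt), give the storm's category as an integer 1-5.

2

ΔP = 1007 − 941 = 66 hPa.
V ≈ 5.6 × 66^0.667 = 5.6 × 16.35 ≈ 92 kt.
92 kt falls in the Category 2 band.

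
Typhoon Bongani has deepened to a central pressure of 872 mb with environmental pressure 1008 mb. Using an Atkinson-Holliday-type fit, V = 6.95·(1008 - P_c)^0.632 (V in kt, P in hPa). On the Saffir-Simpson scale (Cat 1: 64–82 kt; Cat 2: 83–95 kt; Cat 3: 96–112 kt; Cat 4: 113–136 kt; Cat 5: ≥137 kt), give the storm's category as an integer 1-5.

5

ΔP = 1008 − 872 = 136 mb.
V ≈ 6.95 × 136^0.632 = 6.95 × 22.30 ≈ 155 kt.
155 kt falls in the Category 5 band.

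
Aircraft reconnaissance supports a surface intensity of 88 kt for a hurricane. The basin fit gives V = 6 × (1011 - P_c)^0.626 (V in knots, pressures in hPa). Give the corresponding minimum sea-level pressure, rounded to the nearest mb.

938 mb

ΔP = (V / 6)^(1/0.626) = (88/6)^1.597.
88/6 = 14.667; 14.667^1.597 ≈ 72.97 mb.
P_c = 1011 − 72.97 = 938.03 ≈ 938 mb.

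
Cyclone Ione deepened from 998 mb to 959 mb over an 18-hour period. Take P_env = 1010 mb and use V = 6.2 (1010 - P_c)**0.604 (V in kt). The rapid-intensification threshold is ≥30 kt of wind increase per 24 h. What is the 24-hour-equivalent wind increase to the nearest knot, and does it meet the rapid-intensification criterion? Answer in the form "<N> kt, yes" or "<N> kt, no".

V₁: ΔP = 12, V ≈ 6.2 × 12^0.604 ≈ 27.81 kt.
V₂: ΔP = 51, V ≈ 6.2 × 51^0.604 ≈ 66.64 kt.
ΔV over 18 h = 38.83 kt → 24 h equivalent = 38.83 × 24/18 ≈ 51.77 kt.
52 kt ≥ 30 kt ⇒ rapid intensification.

52 kt, yes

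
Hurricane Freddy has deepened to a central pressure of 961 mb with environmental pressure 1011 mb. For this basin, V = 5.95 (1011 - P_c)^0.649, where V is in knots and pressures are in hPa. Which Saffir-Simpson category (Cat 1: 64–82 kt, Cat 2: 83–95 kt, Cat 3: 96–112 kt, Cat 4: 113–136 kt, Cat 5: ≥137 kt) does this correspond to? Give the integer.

ΔP = 1011 − 961 = 50 mb.
V ≈ 5.95 × 50^0.649 = 5.95 × 12.67 ≈ 75 kt.
75 kt falls in the Category 1 band.

1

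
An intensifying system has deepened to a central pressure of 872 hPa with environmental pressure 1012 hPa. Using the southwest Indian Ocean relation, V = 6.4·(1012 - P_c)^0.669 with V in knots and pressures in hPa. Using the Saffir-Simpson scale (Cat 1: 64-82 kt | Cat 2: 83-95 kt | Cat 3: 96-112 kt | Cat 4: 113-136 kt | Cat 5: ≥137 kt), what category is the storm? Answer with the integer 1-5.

5

ΔP = 1012 − 872 = 140 hPa.
V ≈ 6.4 × 140^0.669 = 6.4 × 27.27 ≈ 175 kt.
175 kt falls in the Category 5 band.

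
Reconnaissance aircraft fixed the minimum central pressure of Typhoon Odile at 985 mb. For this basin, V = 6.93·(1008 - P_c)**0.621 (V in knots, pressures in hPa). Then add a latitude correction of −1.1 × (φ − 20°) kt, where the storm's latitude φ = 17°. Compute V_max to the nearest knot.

ΔP = 1008 − 985 = 23 mb.
23^0.621 ≈ 7.009.
V ≈ 6.93 × 7.009 ≈ 48.6 kt.
Latitude correction: −1.1 × (17 − 20) = 3.3 kt.
Corrected V ≈ 51.9 kt → 52 kt.

52 kt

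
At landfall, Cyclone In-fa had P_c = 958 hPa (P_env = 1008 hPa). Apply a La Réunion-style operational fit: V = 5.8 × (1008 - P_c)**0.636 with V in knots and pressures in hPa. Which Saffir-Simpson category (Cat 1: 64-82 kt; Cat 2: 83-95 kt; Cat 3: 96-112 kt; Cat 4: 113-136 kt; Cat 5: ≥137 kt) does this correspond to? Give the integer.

ΔP = 1008 − 958 = 50 hPa.
V ≈ 5.8 × 50^0.636 = 5.8 × 12.04 ≈ 70 kt.
70 kt falls in the Category 1 band.

1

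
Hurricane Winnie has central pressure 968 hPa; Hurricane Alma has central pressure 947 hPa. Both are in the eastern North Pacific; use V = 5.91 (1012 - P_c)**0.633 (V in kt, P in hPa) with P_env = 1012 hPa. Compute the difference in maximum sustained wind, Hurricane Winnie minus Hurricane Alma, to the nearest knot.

Hurricane Winnie: ΔP = 44; V ≈ 5.91 × 44^0.633 ≈ 64.85 kt.
Hurricane Alma: ΔP = 65; V ≈ 5.91 × 65^0.633 ≈ 83.02 kt.
Difference ≈ 64.85 − 83.02 = -18.17 → -18 kt.

-18 kt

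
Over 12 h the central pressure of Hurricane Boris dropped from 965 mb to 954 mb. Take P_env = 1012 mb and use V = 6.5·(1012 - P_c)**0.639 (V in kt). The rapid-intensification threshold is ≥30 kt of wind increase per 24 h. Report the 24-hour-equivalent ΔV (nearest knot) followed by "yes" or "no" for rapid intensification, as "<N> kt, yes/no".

22 kt, no

V₁: ΔP = 47, V ≈ 6.5 × 47^0.639 ≈ 76.10 kt.
V₂: ΔP = 58, V ≈ 6.5 × 58^0.639 ≈ 87.05 kt.
ΔV over 12 h = 10.95 kt → 24 h equivalent = 10.95 × 24/12 ≈ 21.90 kt.
22 kt < 30 kt ⇒ not rapid intensification.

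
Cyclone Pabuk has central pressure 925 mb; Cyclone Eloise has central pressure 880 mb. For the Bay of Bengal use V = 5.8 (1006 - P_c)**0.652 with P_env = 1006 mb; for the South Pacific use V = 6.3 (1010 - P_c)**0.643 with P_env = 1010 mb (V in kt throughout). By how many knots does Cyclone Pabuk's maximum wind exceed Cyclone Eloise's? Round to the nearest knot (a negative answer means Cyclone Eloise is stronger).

Cyclone Pabuk: ΔP = 81; V ≈ 5.8 × 81^0.652 ≈ 101.80 kt.
Cyclone Eloise: ΔP = 130; V ≈ 6.3 × 130^0.643 ≈ 144.08 kt.
Difference ≈ 101.80 − 144.08 = -42.28 → -42 kt.

-42 kt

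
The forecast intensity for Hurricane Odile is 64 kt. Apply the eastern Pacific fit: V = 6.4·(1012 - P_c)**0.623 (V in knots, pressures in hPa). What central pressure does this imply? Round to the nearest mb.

ΔP = (V / 6.4)^(1/0.623) = (64/6.4)^1.605.
64/6.4 = 10.000; 10.000^1.605 ≈ 40.28 mb.
P_c = 1012 − 40.28 = 971.72 ≈ 972 mb.

972 mb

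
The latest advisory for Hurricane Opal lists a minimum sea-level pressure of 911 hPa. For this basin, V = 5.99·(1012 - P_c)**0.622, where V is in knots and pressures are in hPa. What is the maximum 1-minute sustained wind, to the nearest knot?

ΔP = 1012 − 911 = 101 hPa.
101^0.622 ≈ 17.648.
V ≈ 5.99 × 17.648 ≈ 105.7 kt.

106 kt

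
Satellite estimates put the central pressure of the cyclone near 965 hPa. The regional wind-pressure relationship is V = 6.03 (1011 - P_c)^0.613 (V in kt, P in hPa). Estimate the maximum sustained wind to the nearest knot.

63 kt

ΔP = 1011 − 965 = 46 hPa.
46^0.613 ≈ 10.454.
V ≈ 6.03 × 10.454 ≈ 63.0 kt.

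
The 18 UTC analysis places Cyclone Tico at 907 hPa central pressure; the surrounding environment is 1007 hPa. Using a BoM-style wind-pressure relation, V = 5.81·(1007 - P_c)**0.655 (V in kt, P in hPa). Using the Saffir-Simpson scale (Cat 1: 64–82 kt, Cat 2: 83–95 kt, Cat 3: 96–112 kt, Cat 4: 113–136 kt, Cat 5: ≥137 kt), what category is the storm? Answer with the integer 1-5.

4

ΔP = 1007 − 907 = 100 hPa.
V ≈ 5.81 × 100^0.655 = 5.81 × 20.42 ≈ 119 kt.
119 kt falls in the Category 4 band.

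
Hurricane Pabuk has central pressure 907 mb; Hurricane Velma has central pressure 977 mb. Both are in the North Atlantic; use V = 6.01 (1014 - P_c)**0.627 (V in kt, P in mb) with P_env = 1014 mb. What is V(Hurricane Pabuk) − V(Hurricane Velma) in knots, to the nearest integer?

Hurricane Pabuk: ΔP = 107; V ≈ 6.01 × 107^0.627 ≈ 112.54 kt.
Hurricane Velma: ΔP = 37; V ≈ 6.01 × 37^0.627 ≈ 57.83 kt.
Difference ≈ 112.54 − 57.83 = 54.71 → 55 kt.

55 kt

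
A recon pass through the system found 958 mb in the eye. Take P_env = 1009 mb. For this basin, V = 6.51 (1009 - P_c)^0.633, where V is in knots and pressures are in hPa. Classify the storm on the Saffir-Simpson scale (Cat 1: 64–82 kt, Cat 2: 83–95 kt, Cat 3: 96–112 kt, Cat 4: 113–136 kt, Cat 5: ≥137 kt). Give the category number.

ΔP = 1009 − 958 = 51 mb.
V ≈ 6.51 × 51^0.633 = 6.51 × 12.05 ≈ 78 kt.
78 kt falls in the Category 1 band.

1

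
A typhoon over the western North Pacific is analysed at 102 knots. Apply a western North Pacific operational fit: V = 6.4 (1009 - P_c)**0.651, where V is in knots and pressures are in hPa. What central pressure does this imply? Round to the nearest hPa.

939 hPa

ΔP = (V / 6.4)^(1/0.651) = (102/6.4)^1.536.
102/6.4 = 15.938; 15.938^1.536 ≈ 70.31 hPa.
P_c = 1009 − 70.31 = 938.69 ≈ 939 hPa.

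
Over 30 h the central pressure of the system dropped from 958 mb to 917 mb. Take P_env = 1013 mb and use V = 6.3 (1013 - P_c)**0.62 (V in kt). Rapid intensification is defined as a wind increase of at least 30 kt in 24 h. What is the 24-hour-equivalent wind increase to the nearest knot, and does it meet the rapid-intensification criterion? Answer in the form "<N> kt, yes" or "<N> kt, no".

V₁: ΔP = 55, V ≈ 6.3 × 55^0.62 ≈ 75.57 kt.
V₂: ΔP = 96, V ≈ 6.3 × 96^0.62 ≈ 106.75 kt.
ΔV over 30 h = 31.18 kt → 24 h equivalent = 31.18 × 24/30 ≈ 24.94 kt.
25 kt < 30 kt ⇒ not rapid intensification.

25 kt, no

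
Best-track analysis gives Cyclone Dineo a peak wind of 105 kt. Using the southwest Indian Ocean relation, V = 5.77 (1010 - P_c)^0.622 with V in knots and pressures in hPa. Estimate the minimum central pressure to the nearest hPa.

ΔP = (V / 5.77)^(1/0.622) = (105/5.77)^1.608.
105/5.77 = 18.198; 18.198^1.608 ≈ 106.11 hPa.
P_c = 1010 − 106.11 = 903.89 ≈ 904 hPa.

904 hPa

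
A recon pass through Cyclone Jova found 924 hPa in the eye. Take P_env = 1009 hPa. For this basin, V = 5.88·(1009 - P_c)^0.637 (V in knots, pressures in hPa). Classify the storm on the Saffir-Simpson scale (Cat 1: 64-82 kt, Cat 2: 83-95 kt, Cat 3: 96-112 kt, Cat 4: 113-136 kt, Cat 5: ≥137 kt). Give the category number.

3

ΔP = 1009 − 924 = 85 hPa.
V ≈ 5.88 × 85^0.637 = 5.88 × 16.94 ≈ 100 kt.
100 kt falls in the Category 3 band.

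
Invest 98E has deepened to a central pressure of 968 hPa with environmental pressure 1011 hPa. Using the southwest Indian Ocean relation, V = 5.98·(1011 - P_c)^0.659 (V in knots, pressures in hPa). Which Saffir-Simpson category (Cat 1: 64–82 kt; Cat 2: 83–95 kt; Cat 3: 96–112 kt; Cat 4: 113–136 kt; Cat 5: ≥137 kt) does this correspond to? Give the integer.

1

ΔP = 1011 − 968 = 43 hPa.
V ≈ 5.98 × 43^0.659 = 5.98 × 11.92 ≈ 71 kt.
71 kt falls in the Category 1 band.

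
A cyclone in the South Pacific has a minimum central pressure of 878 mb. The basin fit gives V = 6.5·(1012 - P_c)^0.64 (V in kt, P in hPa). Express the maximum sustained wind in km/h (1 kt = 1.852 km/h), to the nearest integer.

277 km/h

ΔP = 1012 − 878 = 134 mb.
V ≈ 6.5 × 134^0.64 = 6.5 × 22.980 ≈ 149.369 kt.
149.369 × 1.852 ≈ 276.63 km/h → 277 km/h.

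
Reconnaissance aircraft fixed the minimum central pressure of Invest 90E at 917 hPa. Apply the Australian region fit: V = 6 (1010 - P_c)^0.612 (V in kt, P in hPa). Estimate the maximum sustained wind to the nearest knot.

96 kt

ΔP = 1010 − 917 = 93 hPa.
93^0.612 ≈ 16.022.
V ≈ 6 × 16.022 ≈ 96.1 kt.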